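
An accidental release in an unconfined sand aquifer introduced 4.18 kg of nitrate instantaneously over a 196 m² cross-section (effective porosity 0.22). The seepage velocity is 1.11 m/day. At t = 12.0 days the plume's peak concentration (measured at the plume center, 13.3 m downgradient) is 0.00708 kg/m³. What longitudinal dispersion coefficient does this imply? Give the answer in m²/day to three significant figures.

1.24 m²/day

At the plume center C_max = M/(n_e·A·√(4πDt)), so D = M²/(4πt·(n_e·A·C_max)²).
n_e·A·C_max = 0.22 × 196 × 0.00708 = 0.3053 kg/m.
D = 4.18²/(4π × 12.0 × 0.3053²) = 1.24 m²/day.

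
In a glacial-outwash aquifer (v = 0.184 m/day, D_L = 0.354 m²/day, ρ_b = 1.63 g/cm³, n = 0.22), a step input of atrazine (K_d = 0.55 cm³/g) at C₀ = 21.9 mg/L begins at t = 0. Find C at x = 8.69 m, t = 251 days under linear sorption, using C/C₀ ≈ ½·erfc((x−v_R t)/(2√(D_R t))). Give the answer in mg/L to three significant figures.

11.6 mg/L

Retardation factor R = 1 + ρ_b·K_d/n = 1 + 1.63 × 0.55/0.22 = 5.075.
Sorption retards both mechanisms: v_R = v/R = 0.03626 m/day, D_R = D/R = 0.06975 m²/day.
v_R·t = 0.03626 × 251 = 9.10126 m; 2√(D_R t) = 8.368 m; argument = (8.69 − 9.10126)/8.368 = -0.04915.
C = C₀ × ½·erfc(-0.04915) = 21.9 × 0.5277 = 11.6 mg/L.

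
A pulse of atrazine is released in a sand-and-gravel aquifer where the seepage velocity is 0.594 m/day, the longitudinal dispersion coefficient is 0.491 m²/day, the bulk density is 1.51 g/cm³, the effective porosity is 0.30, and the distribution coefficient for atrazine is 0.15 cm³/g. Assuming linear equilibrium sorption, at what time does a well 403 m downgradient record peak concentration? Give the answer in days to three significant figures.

1190 days

Retardation factor R = 1 + ρ_b·K_d/n = 1 + 1.51 × 0.15/0.30 = 1.755.
Sorption retards both mechanisms: v_R = v/R = 0.3385 m/day, D_R = D/R = 0.2798 m²/day.
Peak time from v_R²t² + 2D_R t − x² = 0: t = (√(D_R² + v_R²x²) − D_R)/v_R².
√(D_R² + v_R²x²) = √(0.2798² + 0.3385² × 403²) = 136.4; v_R² = 0.1146.
t = (136.4 − 0.2798)/0.1146 = 1190 days.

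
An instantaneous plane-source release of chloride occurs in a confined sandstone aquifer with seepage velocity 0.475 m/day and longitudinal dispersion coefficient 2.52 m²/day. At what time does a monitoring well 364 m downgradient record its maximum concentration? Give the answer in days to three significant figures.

755 days

For the 1D instantaneous-source solution, setting ∂C/∂t = 0 at fixed x gives v²t² + 2Dt − x² = 0, so t = (√(D² + v²x²) − D)/v².
√(D² + v²x²) = √(2.52² + 0.475² × 364²) = 172.9; v² = 0.225625.
t = (172.9 − 2.52)/0.225625 = 755 days (vs. the pure-advection estimate x/v = 766 d).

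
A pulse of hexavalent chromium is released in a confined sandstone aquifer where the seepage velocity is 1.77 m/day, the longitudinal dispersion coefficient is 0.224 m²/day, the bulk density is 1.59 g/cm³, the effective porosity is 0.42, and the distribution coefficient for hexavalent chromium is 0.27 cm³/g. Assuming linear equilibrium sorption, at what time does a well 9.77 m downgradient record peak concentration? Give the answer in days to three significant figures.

Retardation factor R = 1 + ρ_b·K_d/n = 1 + 1.59 × 0.27/0.42 = 2.022.
Sorption retards both mechanisms: v_R = v/R = 0.8754 m/day, D_R = D/R = 0.1108 m²/day.
Peak time from v_R²t² + 2D_R t − x² = 0: t = (√(D_R² + v_R²x²) − D_R)/v_R².
√(D_R² + v_R²x²) = √(0.1108² + 0.8754² × 9.77²) = 8.553; v_R² = 0.7663.
t = (8.553 − 0.1108)/0.7663 = 11.0 days.

11.0 days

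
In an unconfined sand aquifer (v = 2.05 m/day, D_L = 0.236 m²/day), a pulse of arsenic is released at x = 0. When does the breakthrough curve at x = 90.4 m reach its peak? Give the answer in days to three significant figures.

44.0 days

For the 1D instantaneous-source solution, setting ∂C/∂t = 0 at fixed x gives v²t² + 2Dt − x² = 0, so t = (√(D² + v²x²) − D)/v².
√(D² + v²x²) = √(0.236² + 2.05² × 90.4²) = 185.3; v² = 4.2025.
t = (185.3 − 0.236)/4.2025 = 44.0 days (vs. the pure-advection estimate x/v = 44.1 d).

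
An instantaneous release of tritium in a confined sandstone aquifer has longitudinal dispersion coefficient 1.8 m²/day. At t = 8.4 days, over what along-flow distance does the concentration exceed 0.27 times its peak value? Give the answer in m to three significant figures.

17.8 m

The plume is Gaussian with σ = √(2Dt) = √(2 × 1.8 × 8.4) = 5.499 m.
C/C_peak = exp(−Δx²/(2σ²)) = 0.27 ⇒ Δx = σ·√(−2 ln 0.27) = 5.499 × 1.618 = 8.897 m.
Width = 2Δx = 17.8 m.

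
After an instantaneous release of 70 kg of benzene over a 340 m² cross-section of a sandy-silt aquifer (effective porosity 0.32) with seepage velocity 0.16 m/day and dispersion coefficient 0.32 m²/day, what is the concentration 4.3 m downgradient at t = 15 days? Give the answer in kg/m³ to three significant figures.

For an instantaneous plane source, C(x,t) = M/(n_e·A·√(4πDt)) · exp(−(x−vt)²/(4Dt)), with n_e·A the pore (flow) area.
Plume center vt = 0.16 × 15 = 2.4 m, so the well at 4.3 m is 1.9 m downgradient of the peak.
√(4πDt) = 7.767 m, giving peak height M/(n_e·A·√(4πDt)) = 70/(0.32 × 340 × 7.767) = 0.08284 kg/m³.
(x−vt)²/(4Dt) = (1.9)²/(4 × 0.32 × 15) = 0.1880; exp(−0.1880) = 0.8286.
C = 0.08284 × 0.8286 = 0.0686 kg/m³.

0.0686 kg/m³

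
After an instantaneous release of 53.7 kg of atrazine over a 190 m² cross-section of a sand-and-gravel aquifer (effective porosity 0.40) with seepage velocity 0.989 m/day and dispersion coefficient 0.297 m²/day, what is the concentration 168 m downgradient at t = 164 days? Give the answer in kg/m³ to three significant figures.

0.0240 kg/m³

For an instantaneous plane source, C(x,t) = M/(n_e·A·√(4πDt)) · exp(−(x−vt)²/(4Dt)), with n_e·A the pore (flow) area.
Plume center vt = 0.989 × 164 = 162.196 m, so the well at 168 m is 5.804 m downgradient of the peak.
√(4πDt) = 24.74 m, giving peak height M/(n_e·A·√(4πDt)) = 53.7/(0.40 × 190 × 24.74) = 0.02856 kg/m³.
(x−vt)²/(4Dt) = (5.804)²/(4 × 0.297 × 164) = 0.1729; exp(−0.1729) = 0.8412.
C = 0.02856 × 0.8412 = 0.0240 kg/m³.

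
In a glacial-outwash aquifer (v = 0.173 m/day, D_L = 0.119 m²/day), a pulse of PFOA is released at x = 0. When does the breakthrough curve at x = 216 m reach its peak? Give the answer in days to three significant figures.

For the 1D instantaneous-source solution, setting ∂C/∂t = 0 at fixed x gives v²t² + 2Dt − x² = 0, so t = (√(D² + v²x²) − D)/v².
√(D² + v²x²) = √(0.119² + 0.173² × 216²) = 37.37; v² = 0.029929.
t = (37.37 − 0.119)/0.029929 = 1240 days (vs. the pure-advection estimate x/v = 1250 d).

1240 days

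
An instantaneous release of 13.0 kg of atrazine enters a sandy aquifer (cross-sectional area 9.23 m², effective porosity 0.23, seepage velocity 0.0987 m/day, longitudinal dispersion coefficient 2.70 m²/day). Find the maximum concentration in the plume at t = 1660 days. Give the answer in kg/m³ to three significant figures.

The peak of an instantaneous 1D plume sits at x = vt; there the Gaussian factor is 1 and C_max = M/(n_e·A·√(4πDt)), where n_e·A is the pore area the mass is dissolved in.
√(4πDt) = √(4π × 2.70 × 1660) = 237.3 m, so C_max = 13.0/(0.23 × 9.23 × 237.3) = 0.0258 kg/m³.

0.0258 kg/m³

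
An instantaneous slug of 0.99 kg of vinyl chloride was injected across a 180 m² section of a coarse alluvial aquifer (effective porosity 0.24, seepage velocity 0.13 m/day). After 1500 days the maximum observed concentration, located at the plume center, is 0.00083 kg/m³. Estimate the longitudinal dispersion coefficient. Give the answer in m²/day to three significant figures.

0.0404 m²/day

At the plume center C_max = M/(n_e·A·√(4πDt)), so D = M²/(4πt·(n_e·A·C_max)²).
n_e·A·C_max = 0.24 × 180 × 0.00083 = 0.03586 kg/m.
D = 0.99²/(4π × 1500 × 0.03586²) = 0.0404 m²/day.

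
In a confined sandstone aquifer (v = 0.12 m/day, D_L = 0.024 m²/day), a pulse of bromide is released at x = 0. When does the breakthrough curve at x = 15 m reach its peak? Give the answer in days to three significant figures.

For the 1D instantaneous-source solution, setting ∂C/∂t = 0 at fixed x gives v²t² + 2Dt − x² = 0, so t = (√(D² + v²x²) − D)/v².
√(D² + v²x²) = √(0.024² + 0.12² × 15²) = 1.800; v² = 0.0144.
t = (1.800 − 0.024)/0.0144 = 123 days (vs. the pure-advection estimate x/v = 125 d).

123 days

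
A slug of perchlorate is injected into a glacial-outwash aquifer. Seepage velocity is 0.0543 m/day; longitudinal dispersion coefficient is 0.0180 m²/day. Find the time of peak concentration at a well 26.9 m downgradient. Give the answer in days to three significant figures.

For the 1D instantaneous-source solution, setting ∂C/∂t = 0 at fixed x gives v²t² + 2Dt − x² = 0, so t = (√(D² + v²x²) − D)/v².
√(D² + v²x²) = √(0.0180² + 0.0543² × 26.9²) = 1.461; v² = 0.00294849.
t = (1.461 − 0.0180)/0.00294849 = 489 days (vs. the pure-advection estimate x/v = 495 d).

489 days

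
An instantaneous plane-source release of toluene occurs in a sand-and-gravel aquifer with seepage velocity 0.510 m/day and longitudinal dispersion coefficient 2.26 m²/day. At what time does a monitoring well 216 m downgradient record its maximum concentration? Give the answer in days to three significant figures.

415 days

For the 1D instantaneous-source solution, setting ∂C/∂t = 0 at fixed x gives v²t² + 2Dt − x² = 0, so t = (√(D² + v²x²) − D)/v².
√(D² + v²x²) = √(2.26² + 0.510² × 216²) = 110.2; v² = 0.2601.
t = (110.2 − 2.26)/0.2601 = 415 days (vs. the pure-advection estimate x/v = 424 d).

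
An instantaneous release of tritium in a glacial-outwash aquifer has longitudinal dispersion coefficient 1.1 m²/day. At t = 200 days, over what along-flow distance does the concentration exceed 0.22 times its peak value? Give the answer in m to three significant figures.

The plume is Gaussian with σ = √(2Dt) = √(2 × 1.1 × 200) = 20.98 m.
C/C_peak = exp(−Δx²/(2σ²)) = 0.22 ⇒ Δx = σ·√(−2 ln 0.22) = 20.98 × 1.740 = 36.51 m.
Width = 2Δx = 73.0 m.

73.0 m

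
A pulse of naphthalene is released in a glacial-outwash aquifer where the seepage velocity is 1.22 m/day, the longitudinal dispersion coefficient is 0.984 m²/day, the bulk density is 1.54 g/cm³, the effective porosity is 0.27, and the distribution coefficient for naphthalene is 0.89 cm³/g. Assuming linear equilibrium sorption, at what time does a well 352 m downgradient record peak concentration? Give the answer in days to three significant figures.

Retardation factor R = 1 + ρ_b·K_d/n = 1 + 1.54 × 0.89/0.27 = 6.076.
Sorption retards both mechanisms: v_R = v/R = 0.2008 m/day, D_R = D/R = 0.1619 m²/day.
Peak time from v_R²t² + 2D_R t − x² = 0: t = (√(D_R² + v_R²x²) − D_R)/v_R².
√(D_R² + v_R²x²) = √(0.1619² + 0.2008² × 352²) = 70.68; v_R² = 0.04032.
t = (70.68 − 0.1619)/0.04032 = 1750 days.

1750 days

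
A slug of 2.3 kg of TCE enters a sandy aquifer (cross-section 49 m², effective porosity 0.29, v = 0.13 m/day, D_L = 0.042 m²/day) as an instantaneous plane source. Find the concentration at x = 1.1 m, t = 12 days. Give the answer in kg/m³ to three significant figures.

For an instantaneous plane source, C(x,t) = M/(n_e·A·√(4πDt)) · exp(−(x−vt)²/(4Dt)), with n_e·A the pore (flow) area.
Plume center vt = 0.13 × 12 = 1.56 m, so the well at 1.1 m is 0.46 m upgradient of the peak.
√(4πDt) = 2.517 m, giving peak height M/(n_e·A·√(4πDt)) = 2.3/(0.29 × 49 × 2.517) = 0.06431 kg/m³.
(x−vt)²/(4Dt) = (-0.46)²/(4 × 0.042 × 12) = 0.1050; exp(−0.1050) = 0.9003.
C = 0.06431 × 0.9003 = 0.0579 kg/m³.

0.0579 kg/m³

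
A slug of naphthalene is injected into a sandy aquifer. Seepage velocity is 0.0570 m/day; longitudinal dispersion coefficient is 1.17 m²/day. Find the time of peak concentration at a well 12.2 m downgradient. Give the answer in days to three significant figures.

58.8 days

For the 1D instantaneous-source solution, setting ∂C/∂t = 0 at fixed x gives v²t² + 2Dt − x² = 0, so t = (√(D² + v²x²) − D)/v².
√(D² + v²x²) = √(1.17² + 0.0570² × 12.2²) = 1.361; v² = 0.003249.
t = (1.361 − 1.17)/0.003249 = 58.8 days (vs. the pure-advection estimate x/v = 214 d).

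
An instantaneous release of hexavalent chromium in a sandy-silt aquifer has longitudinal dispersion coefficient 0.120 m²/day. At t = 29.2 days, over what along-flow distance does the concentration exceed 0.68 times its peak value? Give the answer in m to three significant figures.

The plume is Gaussian with σ = √(2Dt) = √(2 × 0.120 × 29.2) = 2.647 m.
C/C_peak = exp(−Δx²/(2σ²)) = 0.68 ⇒ Δx = σ·√(−2 ln 0.68) = 2.647 × 0.8783 = 2.325 m.
Width = 2Δx = 4.65 m.

4.65 m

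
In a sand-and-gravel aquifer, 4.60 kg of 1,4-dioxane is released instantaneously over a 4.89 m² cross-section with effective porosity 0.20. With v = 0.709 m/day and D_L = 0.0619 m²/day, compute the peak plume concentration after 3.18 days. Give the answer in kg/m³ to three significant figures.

The peak of an instantaneous 1D plume sits at x = vt; there the Gaussian factor is 1 and C_max = M/(n_e·A·√(4πDt)), where n_e·A is the pore area the mass is dissolved in.
√(4πDt) = √(4π × 0.0619 × 3.18) = 1.573 m, so C_max = 4.60/(0.20 × 4.89 × 1.573) = 2.99 kg/m³.

2.99 kg/m³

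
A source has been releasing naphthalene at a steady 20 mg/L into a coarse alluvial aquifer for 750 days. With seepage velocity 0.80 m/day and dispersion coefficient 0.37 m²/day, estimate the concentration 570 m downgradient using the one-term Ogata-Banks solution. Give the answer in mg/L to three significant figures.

For a continuous step input, C/C₀ ≈ ½·erfc((x−vt)/(2√(Dt))).
vt = 0.80 × 750 = 600 m and 2√(Dt) = 2√(0.37 × 750) = 33.32 m.
Argument (x−vt)/(2√(Dt)) = (570 − 600)/33.32 = -0.9004; ½·erfc(-0.9004) = 0.8986.
C = 20 × 0.8986 = 18.0 mg/L.

18.0 mg/L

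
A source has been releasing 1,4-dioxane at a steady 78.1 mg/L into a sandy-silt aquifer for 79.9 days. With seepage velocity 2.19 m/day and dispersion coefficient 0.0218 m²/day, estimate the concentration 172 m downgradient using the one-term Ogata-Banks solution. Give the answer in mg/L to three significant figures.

73.8 mg/L

For a continuous step input, C/C₀ ≈ ½·erfc((x−vt)/(2√(Dt))).
vt = 2.19 × 79.9 = 174.981 m and 2√(Dt) = 2√(0.0218 × 79.9) = 2.640 m.
Argument (x−vt)/(2√(Dt)) = (172 − 174.981)/2.640 = -1.129; ½·erfc(-1.129) = 0.9448.
C = 78.1 × 0.9448 = 73.8 mg/L.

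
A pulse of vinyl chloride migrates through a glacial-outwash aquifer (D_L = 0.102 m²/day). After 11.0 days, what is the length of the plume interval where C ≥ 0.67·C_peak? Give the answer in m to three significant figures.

The plume is Gaussian with σ = √(2Dt) = √(2 × 0.102 × 11.0) = 1.498 m.
C/C_peak = exp(−Δx²/(2σ²)) = 0.67 ⇒ Δx = σ·√(−2 ln 0.67) = 1.498 × 0.8950 = 1.341 m.
Width = 2Δx = 2.68 m.

2.68 m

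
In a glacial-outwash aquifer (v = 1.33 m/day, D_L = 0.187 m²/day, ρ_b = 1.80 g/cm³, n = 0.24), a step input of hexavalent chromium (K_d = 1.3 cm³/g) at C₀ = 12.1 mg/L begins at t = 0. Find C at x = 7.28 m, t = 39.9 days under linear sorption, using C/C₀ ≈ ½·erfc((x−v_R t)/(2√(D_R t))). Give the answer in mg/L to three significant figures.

0.282 mg/L

Retardation factor R = 1 + ρ_b·K_d/n = 1 + 1.80 × 1.3/0.24 = 10.75.
Sorption retards both mechanisms: v_R = v/R = 0.1237 m/day, D_R = D/R = 0.01740 m²/day.
v_R·t = 0.1237 × 39.9 = 4.93563 m; 2√(D_R t) = 1.666 m; argument = (7.28 − 4.93563)/1.666 = 1.407.
C = C₀ × ½·erfc(1.407) = 12.1 × 0.02331 = 0.282 mg/L.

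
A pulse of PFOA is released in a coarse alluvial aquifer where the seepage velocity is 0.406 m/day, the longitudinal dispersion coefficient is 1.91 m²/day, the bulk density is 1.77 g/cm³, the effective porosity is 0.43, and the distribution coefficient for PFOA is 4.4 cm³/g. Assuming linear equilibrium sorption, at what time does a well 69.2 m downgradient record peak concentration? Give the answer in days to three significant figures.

3040 days

Retardation factor R = 1 + ρ_b·K_d/n = 1 + 1.77 × 4.4/0.43 = 19.11.
Sorption retards both mechanisms: v_R = v/R = 0.02125 m/day, D_R = D/R = 0.09995 m²/day.
Peak time from v_R²t² + 2D_R t − x² = 0: t = (√(D_R² + v_R²x²) − D_R)/v_R².
√(D_R² + v_R²x²) = √(0.09995² + 0.02125² × 69.2²) = 1.474; v_R² = 0.0004516.
t = (1.474 − 0.09995)/0.0004516 = 3040 days.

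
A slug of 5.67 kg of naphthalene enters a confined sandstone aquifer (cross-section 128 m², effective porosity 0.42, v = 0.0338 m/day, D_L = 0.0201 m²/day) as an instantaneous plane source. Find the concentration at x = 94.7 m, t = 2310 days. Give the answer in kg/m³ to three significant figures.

0.000986 kg/m³

For an instantaneous plane source, C(x,t) = M/(n_e·A·√(4πDt)) · exp(−(x−vt)²/(4Dt)), with n_e·A the pore (flow) area.
Plume center vt = 0.0338 × 2310 = 78.078 m, so the well at 94.7 m is 16.622 m downgradient of the peak.
√(4πDt) = 24.16 m, giving peak height M/(n_e·A·√(4πDt)) = 5.67/(0.42 × 128 × 24.16) = 0.004365 kg/m³.
(x−vt)²/(4Dt) = (16.622)²/(4 × 0.0201 × 2310) = 1.488; exp(−1.488) = 0.2258.
C = 0.004365 × 0.2258 = 0.000986 kg/m³.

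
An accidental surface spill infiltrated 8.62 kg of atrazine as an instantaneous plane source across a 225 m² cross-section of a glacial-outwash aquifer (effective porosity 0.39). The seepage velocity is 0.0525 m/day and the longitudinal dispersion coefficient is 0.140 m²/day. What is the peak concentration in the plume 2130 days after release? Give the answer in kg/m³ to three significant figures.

0.00160 kg/m³

The peak of an instantaneous 1D plume sits at x = vt; there the Gaussian factor is 1 and C_max = M/(n_e·A·√(4πDt)), where n_e·A is the pore area the mass is dissolved in.
√(4πDt) = √(4π × 0.140 × 2130) = 61.22 m, so C_max = 8.62/(0.39 × 225 × 61.22) = 0.00160 kg/m³.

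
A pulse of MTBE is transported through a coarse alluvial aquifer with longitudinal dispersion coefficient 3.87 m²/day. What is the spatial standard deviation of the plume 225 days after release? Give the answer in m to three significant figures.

Dispersive spreading gives a Gaussian with σ² = 2Dt; advection only shifts the center.
σ = √(2 × 3.87 × 225) = 41.7 m.

41.7 m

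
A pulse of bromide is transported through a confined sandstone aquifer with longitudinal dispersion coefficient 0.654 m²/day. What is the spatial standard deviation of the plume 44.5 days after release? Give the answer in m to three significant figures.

7.63 m

Dispersive spreading gives a Gaussian with σ² = 2Dt; advection only shifts the center.
σ = √(2 × 0.654 × 44.5) = 7.63 m.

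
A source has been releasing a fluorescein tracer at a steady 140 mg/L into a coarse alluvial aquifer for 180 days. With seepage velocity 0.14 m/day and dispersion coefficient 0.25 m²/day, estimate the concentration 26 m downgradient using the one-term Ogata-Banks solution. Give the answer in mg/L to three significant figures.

For a continuous step input, C/C₀ ≈ ½·erfc((x−vt)/(2√(Dt))).
vt = 0.14 × 180 = 25.2 m and 2√(Dt) = 2√(0.25 × 180) = 13.42 m.
Argument (x−vt)/(2√(Dt)) = (26 − 25.2)/13.42 = 0.05961; ½·erfc(0.05961) = 0.4664.
C = 140 × 0.4664 = 65.3 mg/L.

65.3 mg/L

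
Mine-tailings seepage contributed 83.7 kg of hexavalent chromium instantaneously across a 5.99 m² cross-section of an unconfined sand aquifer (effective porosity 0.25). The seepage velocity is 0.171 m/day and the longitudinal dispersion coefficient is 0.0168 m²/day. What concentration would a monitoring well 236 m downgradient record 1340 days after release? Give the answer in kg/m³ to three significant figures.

For an instantaneous plane source, C(x,t) = M/(n_e·A·√(4πDt)) · exp(−(x−vt)²/(4Dt)), with n_e·A the pore (flow) area.
Plume center vt = 0.171 × 1340 = 229.14 m, so the well at 236 m is 6.86 m downgradient of the peak.
√(4πDt) = 16.82 m, giving peak height M/(n_e·A·√(4πDt)) = 83.7/(0.25 × 5.99 × 16.82) = 3.323 kg/m³.
(x−vt)²/(4Dt) = (6.86)²/(4 × 0.0168 × 1340) = 0.5226; exp(−0.5226) = 0.5930.
C = 3.323 × 0.5930 = 1.97 kg/m³.

1.97 kg/m³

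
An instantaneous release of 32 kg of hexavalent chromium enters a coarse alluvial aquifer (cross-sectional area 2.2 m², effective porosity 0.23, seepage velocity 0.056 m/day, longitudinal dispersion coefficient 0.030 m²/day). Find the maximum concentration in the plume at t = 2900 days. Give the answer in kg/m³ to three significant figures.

The peak of an instantaneous 1D plume sits at x = vt; there the Gaussian factor is 1 and C_max = M/(n_e·A·√(4πDt)), where n_e·A is the pore area the mass is dissolved in.
√(4πDt) = √(4π × 0.030 × 2900) = 33.06 m, so C_max = 32/(0.23 × 2.2 × 33.06) = 1.91 kg/m³.

1.91 kg/m³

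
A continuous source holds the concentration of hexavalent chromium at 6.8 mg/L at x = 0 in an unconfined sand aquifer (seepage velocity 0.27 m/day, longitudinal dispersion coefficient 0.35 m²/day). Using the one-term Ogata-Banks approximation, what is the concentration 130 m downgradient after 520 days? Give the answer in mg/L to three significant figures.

4.81 mg/L

For a continuous step input, C/C₀ ≈ ½·erfc((x−vt)/(2√(Dt))).
vt = 0.27 × 520 = 140.4 m and 2√(Dt) = 2√(0.35 × 520) = 26.98 m.
Argument (x−vt)/(2√(Dt)) = (130 − 140.4)/26.98 = -0.3855; ½·erfc(-0.3855) = 0.7072.
C = 6.8 × 0.7072 = 4.81 mg/L.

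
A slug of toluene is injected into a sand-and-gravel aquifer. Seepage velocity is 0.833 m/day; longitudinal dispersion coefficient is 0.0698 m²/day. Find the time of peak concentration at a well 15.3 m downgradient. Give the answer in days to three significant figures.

18.3 days

For the 1D instantaneous-source solution, setting ∂C/∂t = 0 at fixed x gives v²t² + 2Dt − x² = 0, so t = (√(D² + v²x²) − D)/v².
√(D² + v²x²) = √(0.0698² + 0.833² × 15.3²) = 12.75; v² = 0.693889.
t = (12.75 − 0.0698)/0.693889 = 18.3 days (vs. the pure-advection estimate x/v = 18.4 d).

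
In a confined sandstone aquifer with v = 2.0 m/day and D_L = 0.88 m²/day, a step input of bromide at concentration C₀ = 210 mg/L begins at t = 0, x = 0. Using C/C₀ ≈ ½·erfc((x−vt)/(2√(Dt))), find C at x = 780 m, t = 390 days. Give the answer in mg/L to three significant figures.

For a continuous step input, C/C₀ ≈ ½·erfc((x−vt)/(2√(Dt))).
vt = 2.0 × 390 = 780 m and 2√(Dt) = 2√(0.88 × 390) = 37.05 m.
Argument (x−vt)/(2√(Dt)) = (780 − 780)/37.05 = 0; ½·erfc(0) = 0.5000.
C = 210 × 0.5000 = 105 mg/L.

105 mg/L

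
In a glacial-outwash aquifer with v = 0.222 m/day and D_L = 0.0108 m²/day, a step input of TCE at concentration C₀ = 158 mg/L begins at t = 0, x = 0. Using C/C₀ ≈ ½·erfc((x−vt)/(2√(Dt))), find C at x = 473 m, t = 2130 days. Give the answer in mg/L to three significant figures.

For a continuous step input, C/C₀ ≈ ½·erfc((x−vt)/(2√(Dt))).
vt = 0.222 × 2130 = 472.86 m and 2√(Dt) = 2√(0.0108 × 2130) = 9.592 m.
Argument (x−vt)/(2√(Dt)) = (473 − 472.86)/9.592 = 0.01460; ½·erfc(0.01460) = 0.4918.
C = 158 × 0.4918 = 77.7 mg/L.

77.7 mg/L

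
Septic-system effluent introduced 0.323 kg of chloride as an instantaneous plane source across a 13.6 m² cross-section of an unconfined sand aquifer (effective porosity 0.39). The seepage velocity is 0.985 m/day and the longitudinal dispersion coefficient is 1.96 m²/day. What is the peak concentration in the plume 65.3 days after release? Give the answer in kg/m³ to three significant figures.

The peak of an instantaneous 1D plume sits at x = vt; there the Gaussian factor is 1 and C_max = M/(n_e·A·√(4πDt)), where n_e·A is the pore area the mass is dissolved in.
√(4πDt) = √(4π × 1.96 × 65.3) = 40.10 m, so C_max = 0.323/(0.39 × 13.6 × 40.10) = 0.00152 kg/m³.

0.00152 kg/m³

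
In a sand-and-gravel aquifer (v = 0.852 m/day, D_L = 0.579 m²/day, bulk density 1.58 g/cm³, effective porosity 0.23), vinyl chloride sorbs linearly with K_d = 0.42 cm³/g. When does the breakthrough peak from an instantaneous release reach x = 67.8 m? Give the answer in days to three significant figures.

306 days

Retardation factor R = 1 + ρ_b·K_d/n = 1 + 1.58 × 0.42/0.23 = 3.885.
Sorption retards both mechanisms: v_R = v/R = 0.2193 m/day, D_R = D/R = 0.1490 m²/day.
Peak time from v_R²t² + 2D_R t − x² = 0: t = (√(D_R² + v_R²x²) − D_R)/v_R².
√(D_R² + v_R²x²) = √(0.1490² + 0.2193² × 67.8²) = 14.87; v_R² = 0.04809.
t = (14.87 − 0.1490)/0.04809 = 306 days.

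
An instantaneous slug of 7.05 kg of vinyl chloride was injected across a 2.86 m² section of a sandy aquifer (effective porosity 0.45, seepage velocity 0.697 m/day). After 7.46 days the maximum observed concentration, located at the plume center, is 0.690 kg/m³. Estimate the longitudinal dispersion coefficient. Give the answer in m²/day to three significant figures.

0.672 m²/day

At the plume center C_max = M/(n_e·A·√(4πDt)), so D = M²/(4πt·(n_e·A·C_max)²).
n_e·A·C_max = 0.45 × 2.86 × 0.690 = 0.8880 kg/m.
D = 7.05²/(4π × 7.46 × 0.8880²) = 0.672 m²/day.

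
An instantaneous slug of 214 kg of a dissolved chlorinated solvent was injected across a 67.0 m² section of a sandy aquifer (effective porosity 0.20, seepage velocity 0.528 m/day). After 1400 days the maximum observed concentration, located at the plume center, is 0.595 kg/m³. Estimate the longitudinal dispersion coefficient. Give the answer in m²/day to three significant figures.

At the plume center C_max = M/(n_e·A·√(4πDt)), so D = M²/(4πt·(n_e·A·C_max)²).
n_e·A·C_max = 0.20 × 67.0 × 0.595 = 7.973 kg/m.
D = 214²/(4π × 1400 × 7.973²) = 0.0409 m²/day.

0.0409 m²/day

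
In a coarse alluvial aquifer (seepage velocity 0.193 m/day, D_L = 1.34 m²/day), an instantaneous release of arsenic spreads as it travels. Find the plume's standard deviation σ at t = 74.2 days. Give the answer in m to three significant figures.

Dispersive spreading gives a Gaussian with σ² = 2Dt; advection only shifts the center.
σ = √(2 × 1.34 × 74.2) = 14.1 m.

14.1 m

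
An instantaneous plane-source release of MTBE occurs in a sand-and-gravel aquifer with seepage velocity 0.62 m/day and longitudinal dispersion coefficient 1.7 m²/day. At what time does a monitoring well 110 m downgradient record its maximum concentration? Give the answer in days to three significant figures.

For the 1D instantaneous-source solution, setting ∂C/∂t = 0 at fixed x gives v²t² + 2Dt − x² = 0, so t = (√(D² + v²x²) − D)/v².
√(D² + v²x²) = √(1.7² + 0.62² × 110²) = 68.22; v² = 0.3844.
t = (68.22 − 1.7)/0.3844 = 173 days (vs. the pure-advection estimate x/v = 177 d).

173 days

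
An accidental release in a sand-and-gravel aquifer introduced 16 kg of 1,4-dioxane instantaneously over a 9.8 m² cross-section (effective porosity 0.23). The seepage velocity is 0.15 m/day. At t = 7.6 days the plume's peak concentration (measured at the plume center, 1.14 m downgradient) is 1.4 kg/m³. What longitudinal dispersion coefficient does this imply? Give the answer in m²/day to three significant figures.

0.269 m²/day

At the plume center C_max = M/(n_e·A·√(4πDt)), so D = M²/(4πt·(n_e·A·C_max)²).
n_e·A·C_max = 0.23 × 9.8 × 1.4 = 3.156 kg/m.
D = 16²/(4π × 7.6 × 3.156²) = 0.269 m²/day.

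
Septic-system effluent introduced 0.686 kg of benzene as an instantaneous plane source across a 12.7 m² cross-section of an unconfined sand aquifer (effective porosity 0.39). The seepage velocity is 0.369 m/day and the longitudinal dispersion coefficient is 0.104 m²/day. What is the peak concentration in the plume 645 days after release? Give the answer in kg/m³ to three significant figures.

0.00477 kg/m³

The peak of an instantaneous 1D plume sits at x = vt; there the Gaussian factor is 1 and C_max = M/(n_e·A·√(4πDt)), where n_e·A is the pore area the mass is dissolved in.
√(4πDt) = √(4π × 0.104 × 645) = 29.03 m, so C_max = 0.686/(0.39 × 12.7 × 29.03) = 0.00477 kg/m³.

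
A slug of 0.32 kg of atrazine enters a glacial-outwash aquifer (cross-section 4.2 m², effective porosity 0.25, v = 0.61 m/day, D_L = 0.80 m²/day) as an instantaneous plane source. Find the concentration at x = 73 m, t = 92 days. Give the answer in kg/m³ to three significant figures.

For an instantaneous plane source, C(x,t) = M/(n_e·A·√(4πDt)) · exp(−(x−vt)²/(4Dt)), with n_e·A the pore (flow) area.
Plume center vt = 0.61 × 92 = 56.12 m, so the well at 73 m is 16.88 m downgradient of the peak.
√(4πDt) = 30.41 m, giving peak height M/(n_e·A·√(4πDt)) = 0.32/(0.25 × 4.2 × 30.41) = 0.01002 kg/m³.
(x−vt)²/(4Dt) = (16.88)²/(4 × 0.80 × 92) = 0.9678; exp(−0.9678) = 0.3799.
C = 0.01002 × 0.3799 = 0.00381 kg/m³.

0.00381 kg/m³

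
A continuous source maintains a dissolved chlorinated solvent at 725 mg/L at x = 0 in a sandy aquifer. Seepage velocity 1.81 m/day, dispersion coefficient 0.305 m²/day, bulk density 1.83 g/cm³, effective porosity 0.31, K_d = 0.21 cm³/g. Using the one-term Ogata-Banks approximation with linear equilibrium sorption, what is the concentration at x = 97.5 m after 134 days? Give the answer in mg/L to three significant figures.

698 mg/L

Retardation factor R = 1 + ρ_b·K_d/n = 1 + 1.83 × 0.21/0.31 = 2.240.
Sorption retards both mechanisms: v_R = v/R = 0.8080 m/day, D_R = D/R = 0.1362 m²/day.
v_R·t = 0.8080 × 134 = 108.272 m; 2√(D_R t) = 8.544 m; argument = (97.5 − 108.272)/8.544 = -1.261.
C = C₀ × ½·erfc(-1.261) = 725 × 0.9627 = 698 mg/L.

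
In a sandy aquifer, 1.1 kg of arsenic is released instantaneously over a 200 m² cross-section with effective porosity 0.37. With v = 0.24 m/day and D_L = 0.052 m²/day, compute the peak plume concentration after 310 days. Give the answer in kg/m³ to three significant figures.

The peak of an instantaneous 1D plume sits at x = vt; there the Gaussian factor is 1 and C_max = M/(n_e·A·√(4πDt)), where n_e·A is the pore area the mass is dissolved in.
√(4πDt) = √(4π × 0.052 × 310) = 14.23 m, so C_max = 1.1/(0.37 × 200 × 14.23) = 0.00104 kg/m³.

0.00104 kg/m³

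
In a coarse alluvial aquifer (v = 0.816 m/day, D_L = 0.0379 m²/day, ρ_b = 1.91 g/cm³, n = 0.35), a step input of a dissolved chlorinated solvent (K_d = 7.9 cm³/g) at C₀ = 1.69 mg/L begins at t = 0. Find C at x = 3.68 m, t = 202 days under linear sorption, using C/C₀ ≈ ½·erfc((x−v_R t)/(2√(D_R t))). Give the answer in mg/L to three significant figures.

0.910 mg/L

Retardation factor R = 1 + ρ_b·K_d/n = 1 + 1.91 × 7.9/0.35 = 44.11.
Sorption retards both mechanisms: v_R = v/R = 0.01850 m/day, D_R = D/R = 0.0008592 m²/day.
v_R·t = 0.01850 × 202 = 3.737 m; 2√(D_R t) = 0.8332 m; argument = (3.68 − 3.737)/0.8332 = -0.06841.
C = C₀ × ½·erfc(-0.06841) = 1.69 × 0.5385 = 0.910 mg/L.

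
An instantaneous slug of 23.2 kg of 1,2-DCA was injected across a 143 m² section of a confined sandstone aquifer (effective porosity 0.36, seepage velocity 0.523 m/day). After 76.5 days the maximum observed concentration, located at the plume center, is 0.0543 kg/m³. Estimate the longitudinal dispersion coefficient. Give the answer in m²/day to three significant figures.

At the plume center C_max = M/(n_e·A·√(4πDt)), so D = M²/(4πt·(n_e·A·C_max)²).
n_e·A·C_max = 0.36 × 143 × 0.0543 = 2.795 kg/m.
D = 23.2²/(4π × 76.5 × 2.795²) = 0.0717 m²/day.

0.0717 m²/day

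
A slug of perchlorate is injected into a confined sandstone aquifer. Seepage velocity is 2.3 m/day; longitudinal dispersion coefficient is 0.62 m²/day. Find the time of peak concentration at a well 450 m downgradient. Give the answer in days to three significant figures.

196 days

For the 1D instantaneous-source solution, setting ∂C/∂t = 0 at fixed x gives v²t² + 2Dt − x² = 0, so t = (√(D² + v²x²) − D)/v².
√(D² + v²x²) = √(0.62² + 2.3² × 450²) = 1035; v² = 5.29.
t = (1035 − 0.62)/5.29 = 196 days (vs. the pure-advection estimate x/v = 196 d).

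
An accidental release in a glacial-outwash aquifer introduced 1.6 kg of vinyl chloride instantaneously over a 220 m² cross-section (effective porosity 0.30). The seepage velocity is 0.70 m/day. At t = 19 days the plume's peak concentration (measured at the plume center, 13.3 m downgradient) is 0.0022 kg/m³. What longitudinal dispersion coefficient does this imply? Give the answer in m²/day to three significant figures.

At the plume center C_max = M/(n_e·A·√(4πDt)), so D = M²/(4πt·(n_e·A·C_max)²).
n_e·A·C_max = 0.30 × 220 × 0.0022 = 0.1452 kg/m.
D = 1.6²/(4π × 19 × 0.1452²) = 0.509 m²/day.

0.509 m²/day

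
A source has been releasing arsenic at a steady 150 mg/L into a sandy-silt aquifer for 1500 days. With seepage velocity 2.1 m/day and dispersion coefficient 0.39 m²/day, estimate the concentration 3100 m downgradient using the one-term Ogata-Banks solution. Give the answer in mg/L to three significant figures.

139 mg/L

For a continuous step input, C/C₀ ≈ ½·erfc((x−vt)/(2√(Dt))).
vt = 2.1 × 1500 = 3150 m and 2√(Dt) = 2√(0.39 × 1500) = 48.37 m.
Argument (x−vt)/(2√(Dt)) = (3100 − 3150)/48.37 = -1.034; ½·erfc(-1.034) = 0.9282.
C = 150 × 0.9282 = 139 mg/L.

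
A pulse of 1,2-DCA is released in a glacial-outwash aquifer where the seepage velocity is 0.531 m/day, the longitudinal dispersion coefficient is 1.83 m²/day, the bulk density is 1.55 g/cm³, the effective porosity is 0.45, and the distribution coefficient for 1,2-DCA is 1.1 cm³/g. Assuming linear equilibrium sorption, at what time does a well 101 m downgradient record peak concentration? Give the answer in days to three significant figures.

880 days

Retardation factor R = 1 + ρ_b·K_d/n = 1 + 1.55 × 1.1/0.45 = 4.789.
Sorption retards both mechanisms: v_R = v/R = 0.1109 m/day, D_R = D/R = 0.3821 m²/day.
Peak time from v_R²t² + 2D_R t − x² = 0: t = (√(D_R² + v_R²x²) − D_R)/v_R².
√(D_R² + v_R²x²) = √(0.3821² + 0.1109² × 101²) = 11.21; v_R² = 0.01230.
t = (11.21 − 0.3821)/0.01230 = 880 days.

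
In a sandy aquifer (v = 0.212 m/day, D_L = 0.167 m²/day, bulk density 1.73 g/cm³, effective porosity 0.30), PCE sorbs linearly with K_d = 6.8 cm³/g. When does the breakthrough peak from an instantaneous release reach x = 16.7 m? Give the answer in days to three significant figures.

Retardation factor R = 1 + ρ_b·K_d/n = 1 + 1.73 × 6.8/0.30 = 40.21.
Sorption retards both mechanisms: v_R = v/R = 0.005272 m/day, D_R = D/R = 0.004153 m²/day.
Peak time from v_R²t² + 2D_R t − x² = 0: t = (√(D_R² + v_R²x²) − D_R)/v_R².
√(D_R² + v_R²x²) = √(0.004153² + 0.005272² × 16.7²) = 0.08814; v_R² = 2.779e-05.
t = (0.08814 − 0.004153)/2.779e-05 = 3020 days.

3020 days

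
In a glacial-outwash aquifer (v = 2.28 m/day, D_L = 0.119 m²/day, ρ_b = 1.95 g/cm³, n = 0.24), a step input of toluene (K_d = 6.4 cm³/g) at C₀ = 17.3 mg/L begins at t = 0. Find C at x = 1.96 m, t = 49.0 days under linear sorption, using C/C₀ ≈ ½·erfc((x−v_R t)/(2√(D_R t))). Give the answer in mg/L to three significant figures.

Retardation factor R = 1 + ρ_b·K_d/n = 1 + 1.95 × 6.4/0.24 = 53.00.
Sorption retards both mechanisms: v_R = v/R = 0.04302 m/day, D_R = D/R = 0.002245 m²/day.
v_R·t = 0.04302 × 49.0 = 2.10798 m; 2√(D_R t) = 0.6633 m; argument = (1.96 − 2.10798)/0.6633 = -0.2231.
C = C₀ × ½·erfc(-0.2231) = 17.3 × 0.6238 = 10.8 mg/L.

10.8 mg/L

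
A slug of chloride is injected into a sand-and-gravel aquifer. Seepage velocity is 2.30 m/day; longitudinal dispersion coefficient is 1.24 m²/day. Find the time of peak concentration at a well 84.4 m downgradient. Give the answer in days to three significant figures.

36.5 days

For the 1D instantaneous-source solution, setting ∂C/∂t = 0 at fixed x gives v²t² + 2Dt − x² = 0, so t = (√(D² + v²x²) − D)/v².
√(D² + v²x²) = √(1.24² + 2.30² × 84.4²) = 194.1; v² = 5.29.
t = (194.1 − 1.24)/5.29 = 36.5 days (vs. the pure-advection estimate x/v = 36.7 d).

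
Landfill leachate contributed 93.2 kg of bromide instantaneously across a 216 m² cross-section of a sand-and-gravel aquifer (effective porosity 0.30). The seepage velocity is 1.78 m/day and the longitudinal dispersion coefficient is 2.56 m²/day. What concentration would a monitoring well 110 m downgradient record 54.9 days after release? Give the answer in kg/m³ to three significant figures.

For an instantaneous plane source, C(x,t) = M/(n_e·A·√(4πDt)) · exp(−(x−vt)²/(4Dt)), with n_e·A the pore (flow) area.
Plume center vt = 1.78 × 54.9 = 97.722 m, so the well at 110 m is 12.278 m downgradient of the peak.
√(4πDt) = 42.03 m, giving peak height M/(n_e·A·√(4πDt)) = 93.2/(0.30 × 216 × 42.03) = 0.03422 kg/m³.
(x−vt)²/(4Dt) = (12.278)²/(4 × 2.56 × 54.9) = 0.2682; exp(−0.2682) = 0.7648.
C = 0.03422 × 0.7648 = 0.0262 kg/m³.

0.0262 kg/m³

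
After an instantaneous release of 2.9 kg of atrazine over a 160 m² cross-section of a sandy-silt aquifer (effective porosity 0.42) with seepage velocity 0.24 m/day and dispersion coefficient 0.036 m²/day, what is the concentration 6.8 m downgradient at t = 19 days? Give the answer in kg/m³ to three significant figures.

For an instantaneous plane source, C(x,t) = M/(n_e·A·√(4πDt)) · exp(−(x−vt)²/(4Dt)), with n_e·A the pore (flow) area.
Plume center vt = 0.24 × 19 = 4.56 m, so the well at 6.8 m is 2.24 m downgradient of the peak.
√(4πDt) = 2.932 m, giving peak height M/(n_e·A·√(4πDt)) = 2.9/(0.42 × 160 × 2.932) = 0.01472 kg/m³.
(x−vt)²/(4Dt) = (2.24)²/(4 × 0.036 × 19) = 1.834; exp(−1.834) = 0.1598.
C = 0.01472 × 0.1598 = 0.00235 kg/m³.

0.00235 kg/m³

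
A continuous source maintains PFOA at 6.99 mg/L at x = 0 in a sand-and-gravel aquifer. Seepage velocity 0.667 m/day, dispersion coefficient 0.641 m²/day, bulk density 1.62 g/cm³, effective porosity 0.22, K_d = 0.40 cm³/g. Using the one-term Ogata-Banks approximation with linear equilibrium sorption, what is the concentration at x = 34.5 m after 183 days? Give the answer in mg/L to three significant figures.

Retardation factor R = 1 + ρ_b·K_d/n = 1 + 1.62 × 0.40/0.22 = 3.945.
Sorption retards both mechanisms: v_R = v/R = 0.1691 m/day, D_R = D/R = 0.1625 m²/day.
v_R·t = 0.1691 × 183 = 30.9453 m; 2√(D_R t) = 10.91 m; argument = (34.5 − 30.9453)/10.91 = 0.3258.
C = C₀ × ½·erfc(0.3258) = 6.99 × 0.3225 = 2.25 mg/L.

2.25 mg/L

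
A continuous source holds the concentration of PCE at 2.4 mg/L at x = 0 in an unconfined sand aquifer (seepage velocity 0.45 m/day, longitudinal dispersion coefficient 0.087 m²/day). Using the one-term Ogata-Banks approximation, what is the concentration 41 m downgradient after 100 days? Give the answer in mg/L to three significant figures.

For a continuous step input, C/C₀ ≈ ½·erfc((x−vt)/(2√(Dt))).
vt = 0.45 × 100 = 45 m and 2√(Dt) = 2√(0.087 × 100) = 5.899 m.
Argument (x−vt)/(2√(Dt)) = (41 − 45)/5.899 = -0.6781; ½·erfc(-0.6781) = 0.8312.
C = 2.4 × 0.8312 = 1.99 mg/L.

1.99 mg/L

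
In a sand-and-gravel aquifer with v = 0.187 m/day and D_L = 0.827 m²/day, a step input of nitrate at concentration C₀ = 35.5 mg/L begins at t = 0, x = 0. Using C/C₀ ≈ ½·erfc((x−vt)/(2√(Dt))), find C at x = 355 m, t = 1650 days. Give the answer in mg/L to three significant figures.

6.64 mg/L

For a continuous step input, C/C₀ ≈ ½·erfc((x−vt)/(2√(Dt))).
vt = 0.187 × 1650 = 308.55 m and 2√(Dt) = 2√(0.827 × 1650) = 73.88 m.
Argument (x−vt)/(2√(Dt)) = (355 − 308.55)/73.88 = 0.6287; ½·erfc(0.6287) = 0.1870.
C = 35.5 × 0.1870 = 6.64 mg/L.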